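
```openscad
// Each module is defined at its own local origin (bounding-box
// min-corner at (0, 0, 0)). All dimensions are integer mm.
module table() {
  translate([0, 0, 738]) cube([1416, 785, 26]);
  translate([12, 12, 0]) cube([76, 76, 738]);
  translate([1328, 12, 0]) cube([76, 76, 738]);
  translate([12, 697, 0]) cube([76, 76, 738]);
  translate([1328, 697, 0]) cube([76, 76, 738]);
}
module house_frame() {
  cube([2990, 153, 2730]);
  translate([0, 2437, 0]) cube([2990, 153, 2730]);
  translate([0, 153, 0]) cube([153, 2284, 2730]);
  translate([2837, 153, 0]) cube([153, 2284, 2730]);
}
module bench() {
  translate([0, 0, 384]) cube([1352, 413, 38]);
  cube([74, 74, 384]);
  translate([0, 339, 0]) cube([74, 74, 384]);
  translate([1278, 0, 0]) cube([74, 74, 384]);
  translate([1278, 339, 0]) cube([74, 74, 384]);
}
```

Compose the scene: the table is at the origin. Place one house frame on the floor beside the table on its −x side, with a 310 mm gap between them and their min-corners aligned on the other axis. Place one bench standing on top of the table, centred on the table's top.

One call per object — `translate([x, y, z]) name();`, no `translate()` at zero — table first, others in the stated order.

table();
translate([-3300, 0, 0]) house_frame();
translate([32, 186, 764]) bench();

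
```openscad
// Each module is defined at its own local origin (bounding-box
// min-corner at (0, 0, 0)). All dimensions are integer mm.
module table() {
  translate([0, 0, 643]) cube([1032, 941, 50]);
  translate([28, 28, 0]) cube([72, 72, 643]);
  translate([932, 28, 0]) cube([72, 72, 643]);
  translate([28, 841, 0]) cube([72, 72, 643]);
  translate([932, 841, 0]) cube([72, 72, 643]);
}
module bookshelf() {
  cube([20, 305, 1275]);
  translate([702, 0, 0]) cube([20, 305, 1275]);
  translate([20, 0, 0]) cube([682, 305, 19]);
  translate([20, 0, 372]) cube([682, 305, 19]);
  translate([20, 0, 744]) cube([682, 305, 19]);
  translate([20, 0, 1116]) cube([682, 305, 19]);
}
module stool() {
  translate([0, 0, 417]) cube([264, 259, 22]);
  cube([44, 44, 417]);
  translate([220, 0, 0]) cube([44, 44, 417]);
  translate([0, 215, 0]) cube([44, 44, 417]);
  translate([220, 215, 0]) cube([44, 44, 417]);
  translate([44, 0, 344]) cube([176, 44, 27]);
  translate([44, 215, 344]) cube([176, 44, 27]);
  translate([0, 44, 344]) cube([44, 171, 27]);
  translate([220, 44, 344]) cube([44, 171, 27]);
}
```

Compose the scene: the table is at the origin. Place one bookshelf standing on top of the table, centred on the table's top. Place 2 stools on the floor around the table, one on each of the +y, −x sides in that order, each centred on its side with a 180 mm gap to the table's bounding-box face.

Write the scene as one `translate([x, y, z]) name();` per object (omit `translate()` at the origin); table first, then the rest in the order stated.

table();
translate([155, 318, 693]) bookshelf();
translate([384, 1121, 0]) stool();
translate([-444, 341, 0]) stool();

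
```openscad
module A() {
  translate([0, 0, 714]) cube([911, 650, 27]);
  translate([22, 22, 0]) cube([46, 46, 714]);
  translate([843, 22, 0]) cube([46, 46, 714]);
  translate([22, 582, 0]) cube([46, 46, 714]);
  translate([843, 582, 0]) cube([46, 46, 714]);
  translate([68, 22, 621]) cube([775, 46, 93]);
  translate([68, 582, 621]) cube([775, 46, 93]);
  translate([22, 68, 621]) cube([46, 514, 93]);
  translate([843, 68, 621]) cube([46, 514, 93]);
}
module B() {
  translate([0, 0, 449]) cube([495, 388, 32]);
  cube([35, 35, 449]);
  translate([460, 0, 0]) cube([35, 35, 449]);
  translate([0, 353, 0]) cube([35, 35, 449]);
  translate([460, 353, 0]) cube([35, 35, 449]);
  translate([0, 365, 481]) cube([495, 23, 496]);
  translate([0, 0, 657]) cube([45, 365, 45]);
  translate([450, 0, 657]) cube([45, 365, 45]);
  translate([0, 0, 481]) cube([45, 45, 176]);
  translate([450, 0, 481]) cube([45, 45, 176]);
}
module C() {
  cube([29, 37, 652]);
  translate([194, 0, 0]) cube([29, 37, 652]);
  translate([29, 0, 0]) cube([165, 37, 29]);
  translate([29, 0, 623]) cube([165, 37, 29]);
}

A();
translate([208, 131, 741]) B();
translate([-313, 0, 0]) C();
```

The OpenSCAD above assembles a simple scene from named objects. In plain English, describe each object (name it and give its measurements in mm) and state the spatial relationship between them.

A is a table: top 911 mm (x) × 650 mm (y), 27 mm thick, upper face at z = 741 mm, on four 46×46 mm square legs, each inset 22 mm from the nearest pair of top edges, running from z = 0 to the bottom of the top. Four apron rails, 46 mm thick and 93 mm tall, run between adjacent legs with their top edges flush with the underside of the top and their outer faces flush with the legs' outer faces.

B is a chair: 495×388 mm seat, 32 mm thick, top at z = 481 mm, on four 35 mm square corner legs flush with the seat edges. A 23 mm thick backrest slab spans the full seat width, extending 496 mm above the seat top, its back face flush with the seat's +y edge. Two armrests of 45×45 mm section run along each side from the seat's front edge to the front of the backrest, top faces 221 mm above the seat top and outer faces flush with the seat's x-edges; a 45×45 mm post under the front of each armrest stands on the seat at the front corner.

C is a picture frame with a 165×594 mm rectangular opening (x by z) and a uniform 29 mm border on every side. Frame depth is 37 mm along y. It is built from two vertical stiles running the full outside height and two horizontal rails spanning the gap between the stiles.

The chair is on top of the table, centred. The picture frame is on the floor beside the table on its −x side.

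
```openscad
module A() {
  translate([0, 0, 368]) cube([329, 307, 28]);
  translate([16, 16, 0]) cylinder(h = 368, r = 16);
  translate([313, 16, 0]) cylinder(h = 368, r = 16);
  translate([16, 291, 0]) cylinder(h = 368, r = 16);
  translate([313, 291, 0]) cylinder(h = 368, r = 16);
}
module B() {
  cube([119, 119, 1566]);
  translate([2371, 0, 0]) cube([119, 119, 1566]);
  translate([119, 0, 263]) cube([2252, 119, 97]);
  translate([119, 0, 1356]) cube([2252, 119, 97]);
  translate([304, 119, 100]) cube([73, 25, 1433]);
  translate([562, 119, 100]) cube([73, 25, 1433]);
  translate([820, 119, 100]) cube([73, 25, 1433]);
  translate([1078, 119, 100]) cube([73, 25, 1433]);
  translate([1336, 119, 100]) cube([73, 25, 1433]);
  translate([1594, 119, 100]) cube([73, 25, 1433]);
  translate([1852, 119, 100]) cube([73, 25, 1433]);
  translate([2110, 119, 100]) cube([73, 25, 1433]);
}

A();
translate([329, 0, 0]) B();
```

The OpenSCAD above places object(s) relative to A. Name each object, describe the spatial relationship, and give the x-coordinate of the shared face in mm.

A is a stool. B is a fence section. The fence section is against the stool's +x side, with their −y faces flush. The x-coordinate of the shared face is 329 mm.

The stool's +x face and the fence section's −x face are both at x = 329 mm.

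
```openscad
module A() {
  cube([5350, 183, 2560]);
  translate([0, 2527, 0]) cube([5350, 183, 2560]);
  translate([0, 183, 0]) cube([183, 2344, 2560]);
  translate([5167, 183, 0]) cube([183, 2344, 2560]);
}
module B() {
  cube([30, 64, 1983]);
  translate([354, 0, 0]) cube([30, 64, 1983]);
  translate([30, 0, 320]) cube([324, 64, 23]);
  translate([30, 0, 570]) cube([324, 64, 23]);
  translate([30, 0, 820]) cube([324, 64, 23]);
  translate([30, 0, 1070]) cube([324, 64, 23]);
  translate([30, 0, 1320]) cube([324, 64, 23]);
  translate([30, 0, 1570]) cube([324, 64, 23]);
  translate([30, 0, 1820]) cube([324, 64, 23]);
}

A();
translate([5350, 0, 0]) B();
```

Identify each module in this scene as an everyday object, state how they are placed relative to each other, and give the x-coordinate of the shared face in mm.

A is a house frame. B is a ladder. The ladder is against the house frame's +x side, with their −y faces flush. The x-coordinate of the shared face is 5350 mm.

The house frame's +x face and the ladder's −x face are both at x = 5350 mm.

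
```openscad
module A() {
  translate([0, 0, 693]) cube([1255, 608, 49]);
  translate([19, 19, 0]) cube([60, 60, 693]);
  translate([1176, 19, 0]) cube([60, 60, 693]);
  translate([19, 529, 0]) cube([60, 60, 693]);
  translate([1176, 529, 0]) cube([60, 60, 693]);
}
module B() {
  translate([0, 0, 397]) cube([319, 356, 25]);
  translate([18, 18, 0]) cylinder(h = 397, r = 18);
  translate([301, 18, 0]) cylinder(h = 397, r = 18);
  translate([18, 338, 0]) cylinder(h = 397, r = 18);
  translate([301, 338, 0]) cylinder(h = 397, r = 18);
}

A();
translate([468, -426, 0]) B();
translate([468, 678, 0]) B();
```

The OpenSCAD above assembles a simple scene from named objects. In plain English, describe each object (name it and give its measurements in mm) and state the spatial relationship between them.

A is a table: top 1255 mm (x) × 608 mm (y), 49 mm thick, upper face at z = 742 mm, on four 60×60 mm square legs, each inset 19 mm from the nearest pair of top edges, running from z = 0 to the bottom of the top.

B is a four-legged stool. The seat is 319×356 mm, 25 mm thick, top at z = 422 mm. It stands on four round legs, each 36 mm in diameter, from z = 0 to the seat underside, each leg's axis is inset half a diameter from the nearest pair of seat edges (so the leg's bounding box is flush with the corner).

Two stools sit around the table at the −y, +y sides.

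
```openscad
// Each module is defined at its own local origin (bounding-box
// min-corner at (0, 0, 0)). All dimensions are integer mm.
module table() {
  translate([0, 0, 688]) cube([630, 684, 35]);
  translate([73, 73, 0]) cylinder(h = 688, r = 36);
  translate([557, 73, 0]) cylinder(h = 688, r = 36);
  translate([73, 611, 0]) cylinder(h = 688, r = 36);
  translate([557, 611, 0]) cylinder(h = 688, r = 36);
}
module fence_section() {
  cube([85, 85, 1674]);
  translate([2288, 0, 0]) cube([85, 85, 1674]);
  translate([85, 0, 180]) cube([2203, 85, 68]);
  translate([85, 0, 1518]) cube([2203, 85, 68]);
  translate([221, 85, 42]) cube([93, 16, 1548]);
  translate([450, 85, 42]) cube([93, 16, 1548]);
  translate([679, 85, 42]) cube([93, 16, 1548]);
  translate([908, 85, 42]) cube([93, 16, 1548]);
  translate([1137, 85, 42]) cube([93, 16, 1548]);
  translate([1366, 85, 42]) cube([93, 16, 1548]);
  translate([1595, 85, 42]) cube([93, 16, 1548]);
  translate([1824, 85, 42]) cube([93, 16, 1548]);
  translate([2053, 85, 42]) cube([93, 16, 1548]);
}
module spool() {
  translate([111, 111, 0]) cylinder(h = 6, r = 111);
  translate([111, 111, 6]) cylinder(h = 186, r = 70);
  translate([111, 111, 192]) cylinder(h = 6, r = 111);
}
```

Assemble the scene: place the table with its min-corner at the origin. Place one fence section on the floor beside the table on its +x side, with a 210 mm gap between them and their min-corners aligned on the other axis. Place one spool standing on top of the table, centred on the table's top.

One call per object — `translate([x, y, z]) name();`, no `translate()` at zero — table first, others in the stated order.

table();
translate([840, 0, 0]) fence_section();
translate([204, 231, 723]) spool();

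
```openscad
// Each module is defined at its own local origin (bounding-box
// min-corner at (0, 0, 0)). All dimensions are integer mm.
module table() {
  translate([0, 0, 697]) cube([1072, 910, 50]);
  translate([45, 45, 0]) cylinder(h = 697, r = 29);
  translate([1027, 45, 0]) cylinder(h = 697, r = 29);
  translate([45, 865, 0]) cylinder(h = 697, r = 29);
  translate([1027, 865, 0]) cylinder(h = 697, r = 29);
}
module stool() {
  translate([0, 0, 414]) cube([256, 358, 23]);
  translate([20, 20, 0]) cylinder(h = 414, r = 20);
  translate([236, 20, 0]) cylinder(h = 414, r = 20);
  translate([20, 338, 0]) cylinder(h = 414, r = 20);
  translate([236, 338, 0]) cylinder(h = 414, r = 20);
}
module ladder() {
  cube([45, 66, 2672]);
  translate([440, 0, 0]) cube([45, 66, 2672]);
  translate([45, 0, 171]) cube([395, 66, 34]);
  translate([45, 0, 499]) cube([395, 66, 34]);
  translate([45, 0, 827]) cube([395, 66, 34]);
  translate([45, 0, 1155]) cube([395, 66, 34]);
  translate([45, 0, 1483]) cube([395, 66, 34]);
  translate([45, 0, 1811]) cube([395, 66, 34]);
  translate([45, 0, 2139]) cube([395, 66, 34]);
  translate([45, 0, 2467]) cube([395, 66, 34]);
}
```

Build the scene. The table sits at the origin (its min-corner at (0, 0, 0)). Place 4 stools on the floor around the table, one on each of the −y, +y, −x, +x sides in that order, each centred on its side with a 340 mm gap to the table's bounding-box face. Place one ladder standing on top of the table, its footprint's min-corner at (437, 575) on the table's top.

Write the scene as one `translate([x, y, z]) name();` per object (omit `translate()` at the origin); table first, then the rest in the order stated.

table();
translate([408, -698, 0]) stool();
translate([408, 1250, 0]) stool();
translate([-596, 276, 0]) stool();
translate([1412, 276, 0]) stool();
translate([437, 575, 747]) ladder();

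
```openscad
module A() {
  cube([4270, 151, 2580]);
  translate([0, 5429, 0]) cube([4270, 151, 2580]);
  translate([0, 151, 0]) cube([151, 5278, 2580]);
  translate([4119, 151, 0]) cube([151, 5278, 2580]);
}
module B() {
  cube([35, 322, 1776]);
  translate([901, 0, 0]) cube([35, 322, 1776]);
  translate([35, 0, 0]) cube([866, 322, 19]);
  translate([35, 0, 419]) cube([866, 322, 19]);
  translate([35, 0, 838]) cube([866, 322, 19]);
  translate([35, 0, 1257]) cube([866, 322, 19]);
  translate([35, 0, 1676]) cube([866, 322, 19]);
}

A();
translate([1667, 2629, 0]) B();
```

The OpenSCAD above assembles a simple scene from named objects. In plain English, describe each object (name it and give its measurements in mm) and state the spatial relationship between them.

A is a box-shaped house frame (walls only): outside footprint 4270×5580 mm, wall height 2580 mm, wall thickness 151 mm. The two y-facing walls run the full x-width; the two x-facing walls fit between the inner faces of the y-facing walls.

B is an open bookshelf. Two side panels, each 35 mm thick, 322 mm deep and 1776 mm tall, stand 936 mm apart (outside-to-outside). Between them sit 5 shelves, each 19 mm thick and 322 mm deep, spanning the full gap between the sides. The bottom shelf rests on the floor (its underside at z = 0) and the clear gap between one shelf's top and the next shelf's underside is 400 mm.

The bookshelf sits inside the house frame, centred.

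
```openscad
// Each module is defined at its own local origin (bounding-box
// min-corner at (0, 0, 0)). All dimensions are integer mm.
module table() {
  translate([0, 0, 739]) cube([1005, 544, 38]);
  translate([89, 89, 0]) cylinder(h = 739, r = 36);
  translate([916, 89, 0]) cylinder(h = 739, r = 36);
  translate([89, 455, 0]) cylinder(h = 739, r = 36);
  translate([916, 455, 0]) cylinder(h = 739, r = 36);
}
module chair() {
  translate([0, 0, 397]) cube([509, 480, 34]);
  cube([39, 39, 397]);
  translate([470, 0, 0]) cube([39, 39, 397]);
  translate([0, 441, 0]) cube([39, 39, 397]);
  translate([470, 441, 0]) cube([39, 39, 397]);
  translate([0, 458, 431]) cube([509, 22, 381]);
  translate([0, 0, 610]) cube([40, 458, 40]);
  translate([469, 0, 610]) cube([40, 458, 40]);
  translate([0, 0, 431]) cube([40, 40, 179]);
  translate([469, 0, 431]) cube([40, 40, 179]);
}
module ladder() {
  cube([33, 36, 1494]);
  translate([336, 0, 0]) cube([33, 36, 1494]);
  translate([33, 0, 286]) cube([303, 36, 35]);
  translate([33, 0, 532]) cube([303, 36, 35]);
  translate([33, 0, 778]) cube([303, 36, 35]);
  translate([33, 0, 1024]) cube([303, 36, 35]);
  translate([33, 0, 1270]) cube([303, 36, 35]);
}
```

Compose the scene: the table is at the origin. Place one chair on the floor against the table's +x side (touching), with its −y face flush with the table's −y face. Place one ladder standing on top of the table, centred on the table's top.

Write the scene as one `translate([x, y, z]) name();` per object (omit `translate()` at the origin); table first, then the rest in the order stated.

table();
translate([1005, 0, 0]) chair();
translate([318, 254, 777]) ladder();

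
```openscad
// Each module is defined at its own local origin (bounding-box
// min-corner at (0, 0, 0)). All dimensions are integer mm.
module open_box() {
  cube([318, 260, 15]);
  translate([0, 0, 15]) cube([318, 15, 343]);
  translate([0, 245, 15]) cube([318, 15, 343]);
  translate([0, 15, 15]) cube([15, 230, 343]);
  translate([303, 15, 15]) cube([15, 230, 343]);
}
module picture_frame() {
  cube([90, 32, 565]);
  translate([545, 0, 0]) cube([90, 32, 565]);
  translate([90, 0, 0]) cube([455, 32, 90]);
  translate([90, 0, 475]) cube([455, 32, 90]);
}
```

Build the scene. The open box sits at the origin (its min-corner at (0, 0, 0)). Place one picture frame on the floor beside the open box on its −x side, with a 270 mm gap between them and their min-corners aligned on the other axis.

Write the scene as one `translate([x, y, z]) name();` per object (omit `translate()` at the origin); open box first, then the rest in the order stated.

open_box();
translate([-905, 0, 0]) picture_frame();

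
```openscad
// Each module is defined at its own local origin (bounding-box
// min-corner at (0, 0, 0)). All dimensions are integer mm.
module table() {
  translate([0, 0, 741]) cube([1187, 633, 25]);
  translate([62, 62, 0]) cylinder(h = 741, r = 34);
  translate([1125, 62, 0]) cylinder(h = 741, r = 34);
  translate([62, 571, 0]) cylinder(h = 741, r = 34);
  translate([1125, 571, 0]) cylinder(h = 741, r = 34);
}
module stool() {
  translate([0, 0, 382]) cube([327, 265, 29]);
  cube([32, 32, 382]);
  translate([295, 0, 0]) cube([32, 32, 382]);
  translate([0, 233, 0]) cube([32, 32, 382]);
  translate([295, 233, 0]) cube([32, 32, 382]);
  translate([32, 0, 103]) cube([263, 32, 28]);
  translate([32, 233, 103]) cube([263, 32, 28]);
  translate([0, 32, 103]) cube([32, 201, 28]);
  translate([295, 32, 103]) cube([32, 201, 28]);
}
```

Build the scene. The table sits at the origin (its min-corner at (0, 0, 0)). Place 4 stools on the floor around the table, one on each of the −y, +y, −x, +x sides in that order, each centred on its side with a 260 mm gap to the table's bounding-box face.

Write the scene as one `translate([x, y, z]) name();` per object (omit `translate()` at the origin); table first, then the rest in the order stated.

table();
translate([430, -525, 0]) stool();
translate([430, 893, 0]) stool();
translate([-587, 184, 0]) stool();
translate([1447, 184, 0]) stool();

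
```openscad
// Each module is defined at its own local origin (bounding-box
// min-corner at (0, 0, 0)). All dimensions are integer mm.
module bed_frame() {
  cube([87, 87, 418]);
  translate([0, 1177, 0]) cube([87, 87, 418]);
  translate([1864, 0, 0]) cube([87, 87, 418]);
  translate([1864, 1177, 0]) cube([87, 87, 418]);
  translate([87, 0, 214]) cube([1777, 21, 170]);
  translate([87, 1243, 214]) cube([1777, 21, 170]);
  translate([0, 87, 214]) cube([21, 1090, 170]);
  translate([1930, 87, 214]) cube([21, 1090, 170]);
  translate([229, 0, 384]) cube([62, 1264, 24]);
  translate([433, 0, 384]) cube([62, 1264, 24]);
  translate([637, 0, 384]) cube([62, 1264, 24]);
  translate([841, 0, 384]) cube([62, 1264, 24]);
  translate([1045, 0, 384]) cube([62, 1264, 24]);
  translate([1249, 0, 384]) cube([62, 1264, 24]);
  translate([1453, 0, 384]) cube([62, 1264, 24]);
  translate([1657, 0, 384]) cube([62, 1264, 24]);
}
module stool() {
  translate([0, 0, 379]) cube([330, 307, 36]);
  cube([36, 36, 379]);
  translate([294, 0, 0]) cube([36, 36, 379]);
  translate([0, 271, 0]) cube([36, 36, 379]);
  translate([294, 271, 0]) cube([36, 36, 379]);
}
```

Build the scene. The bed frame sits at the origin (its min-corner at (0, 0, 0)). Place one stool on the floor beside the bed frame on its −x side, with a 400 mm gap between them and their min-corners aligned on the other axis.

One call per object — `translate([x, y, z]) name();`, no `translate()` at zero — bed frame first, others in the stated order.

bed_frame();
translate([-730, 0, 0]) stool();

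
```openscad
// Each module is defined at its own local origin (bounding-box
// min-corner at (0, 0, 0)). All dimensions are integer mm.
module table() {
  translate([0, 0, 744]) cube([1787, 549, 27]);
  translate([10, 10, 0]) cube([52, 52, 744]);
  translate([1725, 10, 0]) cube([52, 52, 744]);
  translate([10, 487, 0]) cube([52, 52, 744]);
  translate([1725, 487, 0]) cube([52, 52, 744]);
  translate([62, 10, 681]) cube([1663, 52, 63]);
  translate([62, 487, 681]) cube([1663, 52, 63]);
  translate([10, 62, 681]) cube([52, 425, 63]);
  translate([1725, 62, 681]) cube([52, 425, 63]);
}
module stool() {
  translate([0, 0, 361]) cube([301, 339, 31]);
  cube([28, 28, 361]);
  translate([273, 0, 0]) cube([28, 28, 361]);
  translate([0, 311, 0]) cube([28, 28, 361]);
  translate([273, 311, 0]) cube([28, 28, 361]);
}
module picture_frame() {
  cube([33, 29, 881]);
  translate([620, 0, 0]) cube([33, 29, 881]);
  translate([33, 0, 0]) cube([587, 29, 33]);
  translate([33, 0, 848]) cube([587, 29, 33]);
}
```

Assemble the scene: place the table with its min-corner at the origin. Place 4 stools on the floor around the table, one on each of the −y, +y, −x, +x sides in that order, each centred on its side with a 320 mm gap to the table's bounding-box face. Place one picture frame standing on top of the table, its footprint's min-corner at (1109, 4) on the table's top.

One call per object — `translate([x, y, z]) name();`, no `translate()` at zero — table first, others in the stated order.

table();
translate([743, -659, 0]) stool();
translate([743, 869, 0]) stool();
translate([-621, 105, 0]) stool();
translate([2107, 105, 0]) stool();
translate([1109, 4, 771]) picture_frame();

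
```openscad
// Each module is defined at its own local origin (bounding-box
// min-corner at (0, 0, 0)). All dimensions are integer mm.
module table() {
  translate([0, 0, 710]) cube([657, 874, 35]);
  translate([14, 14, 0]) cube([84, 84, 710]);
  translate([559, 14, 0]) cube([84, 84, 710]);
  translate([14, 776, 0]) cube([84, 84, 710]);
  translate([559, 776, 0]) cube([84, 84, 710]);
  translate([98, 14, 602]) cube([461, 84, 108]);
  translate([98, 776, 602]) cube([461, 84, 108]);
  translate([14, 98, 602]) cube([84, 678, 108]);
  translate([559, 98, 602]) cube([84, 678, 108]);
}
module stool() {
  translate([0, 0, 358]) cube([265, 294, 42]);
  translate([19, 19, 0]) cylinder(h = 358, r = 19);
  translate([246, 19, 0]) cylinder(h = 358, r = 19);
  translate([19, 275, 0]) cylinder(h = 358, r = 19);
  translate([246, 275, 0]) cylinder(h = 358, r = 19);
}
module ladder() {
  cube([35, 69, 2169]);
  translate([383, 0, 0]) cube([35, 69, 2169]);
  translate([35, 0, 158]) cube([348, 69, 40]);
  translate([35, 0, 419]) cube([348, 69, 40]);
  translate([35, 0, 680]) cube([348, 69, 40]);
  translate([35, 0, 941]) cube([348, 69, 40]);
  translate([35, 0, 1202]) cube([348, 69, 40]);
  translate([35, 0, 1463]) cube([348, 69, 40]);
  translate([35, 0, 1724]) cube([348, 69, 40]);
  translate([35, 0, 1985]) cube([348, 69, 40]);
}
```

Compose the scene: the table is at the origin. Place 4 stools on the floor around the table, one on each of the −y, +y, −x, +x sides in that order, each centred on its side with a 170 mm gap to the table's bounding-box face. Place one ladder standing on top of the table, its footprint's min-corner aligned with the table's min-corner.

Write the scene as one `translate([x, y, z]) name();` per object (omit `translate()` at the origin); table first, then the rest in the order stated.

table();
translate([196, -464, 0]) stool();
translate([196, 1044, 0]) stool();
translate([-435, 290, 0]) stool();
translate([827, 290, 0]) stool();
translate([0, 0, 745]) ladder();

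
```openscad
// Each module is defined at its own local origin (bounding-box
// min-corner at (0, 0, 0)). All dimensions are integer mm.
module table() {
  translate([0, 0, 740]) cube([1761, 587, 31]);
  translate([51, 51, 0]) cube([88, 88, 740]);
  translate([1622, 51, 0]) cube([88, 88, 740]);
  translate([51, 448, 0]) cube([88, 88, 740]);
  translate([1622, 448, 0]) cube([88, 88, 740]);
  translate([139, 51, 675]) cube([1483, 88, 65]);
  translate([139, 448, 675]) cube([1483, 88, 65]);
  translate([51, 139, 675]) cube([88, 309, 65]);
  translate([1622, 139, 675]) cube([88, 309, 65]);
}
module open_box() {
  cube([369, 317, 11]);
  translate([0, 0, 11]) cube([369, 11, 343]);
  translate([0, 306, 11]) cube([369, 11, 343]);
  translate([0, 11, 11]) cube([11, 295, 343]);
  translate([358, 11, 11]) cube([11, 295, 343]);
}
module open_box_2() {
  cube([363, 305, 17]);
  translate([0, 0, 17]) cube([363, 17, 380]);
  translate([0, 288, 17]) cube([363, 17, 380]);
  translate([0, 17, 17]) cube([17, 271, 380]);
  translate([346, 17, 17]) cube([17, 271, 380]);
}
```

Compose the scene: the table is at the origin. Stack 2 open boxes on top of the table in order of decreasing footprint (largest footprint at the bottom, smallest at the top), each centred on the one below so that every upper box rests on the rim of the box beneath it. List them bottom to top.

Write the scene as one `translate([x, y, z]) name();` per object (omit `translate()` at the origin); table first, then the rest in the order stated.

table();
translate([696, 135, 771]) open_box();
translate([699, 141, 1125]) open_box_2();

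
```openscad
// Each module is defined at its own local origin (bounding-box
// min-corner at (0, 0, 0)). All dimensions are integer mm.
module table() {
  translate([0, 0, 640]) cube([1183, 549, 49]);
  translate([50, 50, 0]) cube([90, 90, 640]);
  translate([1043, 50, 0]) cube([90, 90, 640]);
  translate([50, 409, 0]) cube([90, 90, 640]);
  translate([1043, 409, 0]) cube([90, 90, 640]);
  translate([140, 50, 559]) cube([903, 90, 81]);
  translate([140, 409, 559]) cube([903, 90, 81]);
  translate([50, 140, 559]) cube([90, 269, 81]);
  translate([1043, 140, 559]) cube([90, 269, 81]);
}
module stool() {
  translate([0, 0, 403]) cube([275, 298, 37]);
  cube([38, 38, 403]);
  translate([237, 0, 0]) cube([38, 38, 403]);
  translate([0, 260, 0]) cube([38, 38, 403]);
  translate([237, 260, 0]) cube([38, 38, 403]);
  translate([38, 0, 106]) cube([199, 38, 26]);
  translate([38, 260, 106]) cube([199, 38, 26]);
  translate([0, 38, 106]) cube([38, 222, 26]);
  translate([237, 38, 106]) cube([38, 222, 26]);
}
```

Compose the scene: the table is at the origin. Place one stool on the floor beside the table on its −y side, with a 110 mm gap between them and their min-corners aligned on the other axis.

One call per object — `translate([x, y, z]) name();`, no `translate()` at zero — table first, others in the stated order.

table();
translate([0, -408, 0]) stool();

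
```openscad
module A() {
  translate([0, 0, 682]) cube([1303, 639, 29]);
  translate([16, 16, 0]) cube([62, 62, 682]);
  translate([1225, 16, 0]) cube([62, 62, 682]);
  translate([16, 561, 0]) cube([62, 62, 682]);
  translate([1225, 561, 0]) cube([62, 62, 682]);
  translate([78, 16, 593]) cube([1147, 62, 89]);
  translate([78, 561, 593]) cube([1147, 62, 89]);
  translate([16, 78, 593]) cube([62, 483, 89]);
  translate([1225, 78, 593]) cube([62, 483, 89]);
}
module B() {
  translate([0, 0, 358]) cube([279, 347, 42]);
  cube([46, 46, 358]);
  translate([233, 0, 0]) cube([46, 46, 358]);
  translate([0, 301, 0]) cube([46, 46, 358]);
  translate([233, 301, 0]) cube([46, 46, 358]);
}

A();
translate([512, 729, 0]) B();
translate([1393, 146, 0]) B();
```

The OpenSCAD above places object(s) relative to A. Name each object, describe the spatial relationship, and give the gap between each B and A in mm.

Each stool's nearest face is 90 mm from the table's bounding box.

A is a table. B is a stool. Two stools sit around the table at the +y, +x sides. The gap between each stool and the table is 90 mm.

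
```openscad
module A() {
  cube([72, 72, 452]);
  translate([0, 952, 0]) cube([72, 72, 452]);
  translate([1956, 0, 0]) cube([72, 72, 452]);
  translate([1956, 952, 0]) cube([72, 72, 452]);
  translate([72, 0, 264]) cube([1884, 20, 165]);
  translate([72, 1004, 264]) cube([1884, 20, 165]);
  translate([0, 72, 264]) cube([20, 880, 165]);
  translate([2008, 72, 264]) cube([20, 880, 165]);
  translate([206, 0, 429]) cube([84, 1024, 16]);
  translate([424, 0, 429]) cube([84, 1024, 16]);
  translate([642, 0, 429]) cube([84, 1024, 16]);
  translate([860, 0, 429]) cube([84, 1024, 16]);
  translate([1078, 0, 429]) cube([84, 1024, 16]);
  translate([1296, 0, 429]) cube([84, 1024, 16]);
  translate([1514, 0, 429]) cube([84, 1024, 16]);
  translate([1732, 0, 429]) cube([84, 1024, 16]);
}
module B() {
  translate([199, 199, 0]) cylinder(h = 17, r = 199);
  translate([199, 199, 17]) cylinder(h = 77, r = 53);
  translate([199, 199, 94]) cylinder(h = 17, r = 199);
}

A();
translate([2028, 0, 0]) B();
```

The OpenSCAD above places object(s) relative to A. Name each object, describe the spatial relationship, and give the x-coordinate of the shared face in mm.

The bed frame's +x face and the spool's −x face are both at x = 2028 mm.

A is a bed frame. B is a spool. The spool is against the bed frame's +x side, with their −y faces flush. The x-coordinate of the shared face is 2028 mm.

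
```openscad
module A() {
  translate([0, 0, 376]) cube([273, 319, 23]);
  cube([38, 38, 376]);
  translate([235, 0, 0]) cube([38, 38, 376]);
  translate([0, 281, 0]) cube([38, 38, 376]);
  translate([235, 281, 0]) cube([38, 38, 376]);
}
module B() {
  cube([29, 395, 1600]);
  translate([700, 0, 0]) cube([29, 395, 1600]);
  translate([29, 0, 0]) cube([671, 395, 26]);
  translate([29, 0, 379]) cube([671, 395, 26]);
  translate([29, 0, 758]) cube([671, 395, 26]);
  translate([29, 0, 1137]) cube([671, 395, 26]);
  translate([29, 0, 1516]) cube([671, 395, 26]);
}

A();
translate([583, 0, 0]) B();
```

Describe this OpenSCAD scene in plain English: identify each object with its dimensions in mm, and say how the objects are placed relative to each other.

A is a four-legged stool. The seat is a 273×319×23 mm slab whose top surface is at z = 399 mm; four square legs, each 38×38 mm in cross-section, run from the floor (z = 0) to the underside of the seat, each flush with a corner of the seat.

B is a bookshelf 729 mm wide overall, 395 mm deep and 1600 mm tall. The two sides are 29 mm thick vertical panels. 5 horizontal shelves of 26 mm thickness span between the inner faces of the sides; the lowest shelf sits on the floor and shelves are stacked with a clear vertical gap of 353 mm between each pair.

The bookshelf is on the floor beside the stool on its +x side.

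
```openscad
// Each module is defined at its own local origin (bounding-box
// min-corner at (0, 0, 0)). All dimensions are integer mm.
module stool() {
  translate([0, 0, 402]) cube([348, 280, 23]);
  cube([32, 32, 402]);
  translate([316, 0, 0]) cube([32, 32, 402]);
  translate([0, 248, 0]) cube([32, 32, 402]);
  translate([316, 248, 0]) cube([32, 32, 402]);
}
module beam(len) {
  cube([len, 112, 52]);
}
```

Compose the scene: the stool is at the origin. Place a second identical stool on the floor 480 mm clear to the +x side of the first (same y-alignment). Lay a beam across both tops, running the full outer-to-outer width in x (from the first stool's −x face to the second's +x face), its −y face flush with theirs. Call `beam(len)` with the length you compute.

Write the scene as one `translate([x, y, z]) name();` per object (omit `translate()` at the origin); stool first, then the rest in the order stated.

stool();
translate([828, 0, 0]) stool();
translate([0, 0, 425]) beam(1176);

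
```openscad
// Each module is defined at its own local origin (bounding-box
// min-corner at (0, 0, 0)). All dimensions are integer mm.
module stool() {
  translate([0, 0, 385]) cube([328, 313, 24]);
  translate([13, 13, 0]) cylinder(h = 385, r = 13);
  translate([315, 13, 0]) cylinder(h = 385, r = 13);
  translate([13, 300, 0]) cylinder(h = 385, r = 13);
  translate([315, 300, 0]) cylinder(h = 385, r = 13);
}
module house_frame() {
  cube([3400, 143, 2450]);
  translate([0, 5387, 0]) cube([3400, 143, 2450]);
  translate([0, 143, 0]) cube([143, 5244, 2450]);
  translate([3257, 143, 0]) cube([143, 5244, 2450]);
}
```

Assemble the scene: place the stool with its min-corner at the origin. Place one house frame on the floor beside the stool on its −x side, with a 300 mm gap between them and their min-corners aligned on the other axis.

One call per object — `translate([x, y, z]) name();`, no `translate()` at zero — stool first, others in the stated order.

stool();
translate([-3700, 0, 0]) house_frame();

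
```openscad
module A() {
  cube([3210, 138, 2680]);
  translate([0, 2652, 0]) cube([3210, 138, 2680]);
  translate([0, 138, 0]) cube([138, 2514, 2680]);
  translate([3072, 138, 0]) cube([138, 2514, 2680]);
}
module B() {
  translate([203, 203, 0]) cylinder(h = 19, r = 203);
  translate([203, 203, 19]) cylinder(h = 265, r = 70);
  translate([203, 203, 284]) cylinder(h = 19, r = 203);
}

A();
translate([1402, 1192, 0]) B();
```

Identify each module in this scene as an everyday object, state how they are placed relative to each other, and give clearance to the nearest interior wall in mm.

A is a house frame. B is a spool. The spool sits inside the house frame, centred. The clearance to the nearest interior wall is 1054 mm.

Clearances: x = 1264, y = 1054; minimum 1054 mm.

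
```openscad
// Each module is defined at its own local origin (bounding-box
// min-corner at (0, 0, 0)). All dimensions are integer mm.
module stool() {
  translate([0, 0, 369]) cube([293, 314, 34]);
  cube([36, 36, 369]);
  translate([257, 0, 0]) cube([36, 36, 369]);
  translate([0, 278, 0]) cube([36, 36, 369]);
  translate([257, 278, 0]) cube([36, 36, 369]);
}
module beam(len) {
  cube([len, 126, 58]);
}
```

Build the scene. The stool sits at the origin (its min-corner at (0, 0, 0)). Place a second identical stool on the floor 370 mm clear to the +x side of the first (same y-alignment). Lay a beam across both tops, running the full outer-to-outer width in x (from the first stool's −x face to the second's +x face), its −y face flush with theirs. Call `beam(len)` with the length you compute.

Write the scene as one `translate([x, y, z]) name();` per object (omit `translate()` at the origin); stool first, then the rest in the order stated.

stool();
translate([663, 0, 0]) stool();
translate([0, 0, 403]) beam(956);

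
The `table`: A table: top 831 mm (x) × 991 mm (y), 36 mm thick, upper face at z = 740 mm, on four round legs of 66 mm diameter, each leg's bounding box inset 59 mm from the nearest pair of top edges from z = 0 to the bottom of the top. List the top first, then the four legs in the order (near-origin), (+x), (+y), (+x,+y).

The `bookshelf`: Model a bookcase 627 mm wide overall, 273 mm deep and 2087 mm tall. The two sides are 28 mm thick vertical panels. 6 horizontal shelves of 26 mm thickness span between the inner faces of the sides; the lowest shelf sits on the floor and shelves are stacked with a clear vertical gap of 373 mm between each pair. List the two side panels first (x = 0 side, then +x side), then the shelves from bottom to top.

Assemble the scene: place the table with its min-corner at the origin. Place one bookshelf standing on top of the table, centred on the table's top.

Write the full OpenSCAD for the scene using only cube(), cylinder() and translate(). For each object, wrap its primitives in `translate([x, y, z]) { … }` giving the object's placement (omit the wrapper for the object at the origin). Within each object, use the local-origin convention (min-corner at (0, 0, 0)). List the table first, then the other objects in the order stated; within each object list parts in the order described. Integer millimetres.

translate([0, 0, 704]) cube([831, 991, 36]);
translate([92, 92, 0]) cylinder(h = 704, r = 33);
translate([739, 92, 0]) cylinder(h = 704, r = 33);
translate([92, 899, 0]) cylinder(h = 704, r = 33);
translate([739, 899, 0]) cylinder(h = 704, r = 33);
translate([102, 359, 740]) {
  cube([28, 273, 2087]);
  translate([599, 0, 0]) cube([28, 273, 2087]);
  translate([28, 0, 0]) cube([571, 273, 26]);
  translate([28, 0, 399]) cube([571, 273, 26]);
  translate([28, 0, 798]) cube([571, 273, 26]);
  translate([28, 0, 1197]) cube([571, 273, 26]);
  translate([28, 0, 1596]) cube([571, 273, 26]);
  translate([28, 0, 1995]) cube([571, 273, 26]);
}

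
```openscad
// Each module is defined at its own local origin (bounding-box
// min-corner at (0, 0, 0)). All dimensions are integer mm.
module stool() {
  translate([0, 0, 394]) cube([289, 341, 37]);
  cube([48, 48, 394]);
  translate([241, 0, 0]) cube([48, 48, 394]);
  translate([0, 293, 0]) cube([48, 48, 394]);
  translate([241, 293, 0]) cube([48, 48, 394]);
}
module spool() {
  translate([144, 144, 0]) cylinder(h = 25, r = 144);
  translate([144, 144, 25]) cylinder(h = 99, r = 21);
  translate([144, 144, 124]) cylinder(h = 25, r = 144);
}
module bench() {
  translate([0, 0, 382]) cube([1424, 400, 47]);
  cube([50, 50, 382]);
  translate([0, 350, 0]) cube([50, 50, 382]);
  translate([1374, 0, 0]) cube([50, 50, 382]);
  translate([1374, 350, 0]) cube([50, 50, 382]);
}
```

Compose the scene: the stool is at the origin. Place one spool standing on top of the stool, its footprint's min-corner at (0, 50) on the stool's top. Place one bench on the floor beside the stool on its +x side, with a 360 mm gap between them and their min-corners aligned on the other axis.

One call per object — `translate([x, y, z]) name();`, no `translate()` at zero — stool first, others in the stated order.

stool();
translate([0, 50, 431]) spool();
translate([649, 0, 0]) bench();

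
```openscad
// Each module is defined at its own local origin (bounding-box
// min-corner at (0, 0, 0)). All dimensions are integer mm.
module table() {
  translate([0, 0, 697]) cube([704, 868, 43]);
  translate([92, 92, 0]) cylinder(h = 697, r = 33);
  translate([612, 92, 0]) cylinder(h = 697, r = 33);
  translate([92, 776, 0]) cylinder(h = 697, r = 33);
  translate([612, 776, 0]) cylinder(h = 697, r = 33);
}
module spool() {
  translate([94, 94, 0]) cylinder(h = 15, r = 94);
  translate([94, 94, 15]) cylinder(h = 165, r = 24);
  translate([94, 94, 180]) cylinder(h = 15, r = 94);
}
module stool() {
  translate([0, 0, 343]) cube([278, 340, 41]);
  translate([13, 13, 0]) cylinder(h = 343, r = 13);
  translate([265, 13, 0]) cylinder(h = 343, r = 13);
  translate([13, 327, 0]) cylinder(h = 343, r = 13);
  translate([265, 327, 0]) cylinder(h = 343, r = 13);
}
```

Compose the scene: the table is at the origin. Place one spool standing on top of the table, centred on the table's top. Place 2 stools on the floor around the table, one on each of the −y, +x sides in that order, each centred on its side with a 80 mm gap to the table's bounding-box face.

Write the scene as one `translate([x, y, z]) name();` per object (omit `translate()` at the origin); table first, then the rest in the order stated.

table();
translate([258, 340, 740]) spool();
translate([213, -420, 0]) stool();
translate([784, 264, 0]) stool();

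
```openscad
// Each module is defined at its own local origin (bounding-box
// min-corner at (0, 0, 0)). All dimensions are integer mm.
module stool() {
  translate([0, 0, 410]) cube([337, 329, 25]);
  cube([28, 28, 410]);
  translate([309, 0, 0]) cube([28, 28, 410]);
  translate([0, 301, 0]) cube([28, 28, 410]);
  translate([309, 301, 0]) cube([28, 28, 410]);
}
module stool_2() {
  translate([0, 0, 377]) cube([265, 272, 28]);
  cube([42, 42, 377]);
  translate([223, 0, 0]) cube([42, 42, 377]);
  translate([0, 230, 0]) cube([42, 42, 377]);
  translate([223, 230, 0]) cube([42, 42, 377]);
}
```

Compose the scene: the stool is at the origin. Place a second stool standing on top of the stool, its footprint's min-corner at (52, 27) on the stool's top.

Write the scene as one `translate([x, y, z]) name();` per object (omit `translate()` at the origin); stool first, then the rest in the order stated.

stool();
translate([52, 27, 435]) stool_2();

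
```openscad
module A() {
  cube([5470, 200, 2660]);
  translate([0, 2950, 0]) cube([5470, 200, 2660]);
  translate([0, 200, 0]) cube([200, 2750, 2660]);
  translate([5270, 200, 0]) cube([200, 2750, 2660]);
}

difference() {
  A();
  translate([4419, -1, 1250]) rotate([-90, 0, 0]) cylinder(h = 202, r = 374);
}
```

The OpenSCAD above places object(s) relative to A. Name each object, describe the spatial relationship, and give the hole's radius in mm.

A is a house frame. The house frame has a circular hole through its front wall. The hole's radius is 374 mm.

The subtracted cylinder has r = 374 mm.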